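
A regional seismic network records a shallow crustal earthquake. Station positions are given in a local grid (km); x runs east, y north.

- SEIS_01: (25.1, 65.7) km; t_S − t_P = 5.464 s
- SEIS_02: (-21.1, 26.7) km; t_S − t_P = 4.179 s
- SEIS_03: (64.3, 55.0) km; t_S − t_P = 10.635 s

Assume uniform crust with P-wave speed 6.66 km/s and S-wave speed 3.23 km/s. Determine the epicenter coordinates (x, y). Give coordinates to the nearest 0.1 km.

x ≈ -1.5 km, y ≈ 44.1 km

Distance from S−P lag: d = Δt · v_P v_S / (v_P − v_S) = Δt · (6.66·3.23)/(6.66−3.23) ≈ 6.2717·Δt.
So d_SEIS_01 = 34.27, d_SEIS_02 = 26.21, d_SEIS_03 = 66.70 km.
Circle about each station: (x − 25.1)² + (y − 65.7)² = 34.27²; (x + 21.1)² + (y − 26.7)² = 26.21²; (x − 64.3)² + (y − 55.0)² = 66.70².
Subtracting the SEIS_01 equation from the SEIS_02 and SEIS_03 equations removes the quadratic terms:
-92.4 x − 78.0 y = -3300.93
78.4 x − 21.4 y = -1061.47
Solving the 2×2 system: x ≈ -1.5, y ≈ 44.1 km.
Check against SEIS_01 (with the unrounded x, y): √((x − 25.1)²+(y − 65.7)²) = 34.27 ≈ 34.27 km. ✓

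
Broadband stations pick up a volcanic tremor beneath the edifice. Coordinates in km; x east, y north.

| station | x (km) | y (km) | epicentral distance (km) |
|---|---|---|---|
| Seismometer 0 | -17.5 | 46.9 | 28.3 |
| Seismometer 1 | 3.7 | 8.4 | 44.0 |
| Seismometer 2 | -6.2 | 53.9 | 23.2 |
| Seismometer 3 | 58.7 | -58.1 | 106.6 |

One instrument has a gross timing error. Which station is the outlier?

Solve using three stations at a time. Using Seismometer 0, Seismometer 2, Seismometer 3 (subtract circle equations pairwise → linear system) gives (x, y) ≈ (8.7, 36.0).
Distances from that point to each station vs reported:
  Seismometer 0: calculated 28.3 vs reported 28.3 → residual 0.0 km
  Seismometer 1: calculated 28.1 vs reported 44.0 → residual 15.9 km
  Seismometer 2: calculated 23.2 vs reported 23.2 → residual 0.0 km
  Seismometer 3: calculated 106.6 vs reported 106.6 → residual 0.0 km
Seismometer 0, Seismometer 2, Seismometer 3 are mutually consistent (residuals ≈ 0); Seismometer 1 is off by 15.9 km.

Seismometer 1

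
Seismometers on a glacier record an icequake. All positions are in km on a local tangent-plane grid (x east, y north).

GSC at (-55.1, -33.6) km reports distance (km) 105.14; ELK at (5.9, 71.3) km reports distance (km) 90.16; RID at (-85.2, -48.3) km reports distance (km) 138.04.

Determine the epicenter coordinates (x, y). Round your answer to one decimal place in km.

x ≈ 47.1 km, y ≈ -8.9 km

Circle about each station: (x + 55.1)² + (y + 33.6)² = 105.14²; (x − 5.9)² + (y − 71.3)² = 90.16²; (x + 85.2)² + (y + 48.3)² = 138.04².
Subtracting the GSC equation from the ELK and RID equations removes the quadratic terms:
122.0 x + 209.8 y = 3879.12
-60.2 x − 29.4 y = -2573.66
Solving the 2×2 system: x ≈ 47.1, y ≈ -8.9 km.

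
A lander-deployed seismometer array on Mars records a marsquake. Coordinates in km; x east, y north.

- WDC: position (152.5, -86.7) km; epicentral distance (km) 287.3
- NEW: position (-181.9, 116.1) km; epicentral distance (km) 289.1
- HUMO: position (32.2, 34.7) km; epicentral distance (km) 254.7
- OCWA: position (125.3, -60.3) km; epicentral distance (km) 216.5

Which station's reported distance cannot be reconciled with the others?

OCWA

Solve using three stations at a time. Using WDC, NEW, HUMO (subtract circle equations pairwise → linear system) gives (x, y) ≈ (-123.3, -166.9).
Distances from that point to each station vs reported:
  WDC: calculated 287.2 vs reported 287.3 → residual 0.1 km
  NEW: calculated 289.0 vs reported 289.1 → residual 0.1 km
  HUMO: calculated 254.6 vs reported 254.7 → residual 0.1 km
  OCWA: calculated 270.5 vs reported 216.5 → residual 54.0 km
WDC, NEW, HUMO are mutually consistent (residuals ≈ 0); OCWA is off by 54.0 km.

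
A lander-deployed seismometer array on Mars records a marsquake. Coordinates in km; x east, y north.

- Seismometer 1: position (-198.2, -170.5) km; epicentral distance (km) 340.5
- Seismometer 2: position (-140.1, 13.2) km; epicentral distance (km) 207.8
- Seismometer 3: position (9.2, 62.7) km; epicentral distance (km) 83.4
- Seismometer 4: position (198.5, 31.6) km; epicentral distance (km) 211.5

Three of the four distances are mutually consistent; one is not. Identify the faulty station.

Seismometer 1

Solve using three stations at a time. Using Seismometer 2, Seismometer 3, Seismometer 4 (subtract circle equations pairwise → linear system) gives (x, y) ≈ (20.2, 145.5).
Distances from that point to each station vs reported:
  Seismometer 1: calculated 384.1 vs reported 340.5 → residual 43.6 km
  Seismometer 2: calculated 207.8 vs reported 207.8 → residual 0.0 km
  Seismometer 3: calculated 83.5 vs reported 83.4 → residual 0.1 km
  Seismometer 4: calculated 211.5 vs reported 211.5 → residual 0.0 km
Seismometer 2, Seismometer 3, Seismometer 4 are mutually consistent (residuals ≈ 0); Seismometer 1 is off by 43.6 km.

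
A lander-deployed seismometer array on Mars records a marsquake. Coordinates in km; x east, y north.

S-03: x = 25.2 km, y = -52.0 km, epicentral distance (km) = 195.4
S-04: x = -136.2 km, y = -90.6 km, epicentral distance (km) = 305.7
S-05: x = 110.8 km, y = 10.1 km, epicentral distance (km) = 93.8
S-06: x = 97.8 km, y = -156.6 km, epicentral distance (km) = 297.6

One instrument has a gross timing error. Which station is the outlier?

S-05

Solve using three stations at a time. Using S-03, S-04, S-06 (subtract circle equations pairwise → linear system) gives (x, y) ≈ (65.4, 139.2).
Distances from that point to each station vs reported:
  S-03: calculated 195.4 vs reported 195.4 → residual 0.0 km
  S-04: calculated 305.7 vs reported 305.7 → residual 0.0 km
  S-05: calculated 136.9 vs reported 93.8 → residual 43.1 km
  S-06: calculated 297.6 vs reported 297.6 → residual 0.0 km
S-03, S-04, S-06 are mutually consistent (residuals ≈ 0); S-05 is off by 43.1 km.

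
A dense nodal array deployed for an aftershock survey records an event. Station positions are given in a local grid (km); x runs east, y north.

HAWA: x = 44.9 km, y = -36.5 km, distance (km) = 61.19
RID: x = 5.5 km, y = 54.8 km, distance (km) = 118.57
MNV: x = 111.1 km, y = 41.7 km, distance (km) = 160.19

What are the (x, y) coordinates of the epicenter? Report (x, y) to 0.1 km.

Circle about each station: (x − 44.9)² + (y + 36.5)² = 61.19²; (x − 5.5)² + (y − 54.8)² = 118.57²; (x − 111.1)² + (y − 41.7)² = 160.19².
Subtracting the HAWA equation from the RID and MNV equations removes the quadratic terms:
-78.8 x + 182.6 y = -10629.60
132.4 x + 156.4 y = -11182.78
Solving the 2×2 system: x ≈ -10.4, y ≈ -62.7 km.

-10.4 km east, -62.7 km north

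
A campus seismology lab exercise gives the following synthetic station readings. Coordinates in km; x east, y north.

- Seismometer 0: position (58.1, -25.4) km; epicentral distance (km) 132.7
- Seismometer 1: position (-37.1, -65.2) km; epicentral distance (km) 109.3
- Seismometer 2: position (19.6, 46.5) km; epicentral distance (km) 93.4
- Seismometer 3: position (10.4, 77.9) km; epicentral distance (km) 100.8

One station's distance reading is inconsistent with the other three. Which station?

Solve using three stations at a time. Using Seismometer 0, Seismometer 2, Seismometer 3 (subtract circle equations pairwise → linear system) gives (x, y) ≈ (-68.5, 14.8).
Distances from that point to each station vs reported:
  Seismometer 0: calculated 132.9 vs reported 132.7 → residual 0.2 km
  Seismometer 1: calculated 86.0 vs reported 109.3 → residual 23.3 km
  Seismometer 2: calculated 93.6 vs reported 93.4 → residual 0.2 km
  Seismometer 3: calculated 101.0 vs reported 100.8 → residual 0.2 km
Seismometer 0, Seismometer 2, Seismometer 3 are mutually consistent (residuals ≈ 0); Seismometer 1 is off by 23.3 km.

Seismometer 1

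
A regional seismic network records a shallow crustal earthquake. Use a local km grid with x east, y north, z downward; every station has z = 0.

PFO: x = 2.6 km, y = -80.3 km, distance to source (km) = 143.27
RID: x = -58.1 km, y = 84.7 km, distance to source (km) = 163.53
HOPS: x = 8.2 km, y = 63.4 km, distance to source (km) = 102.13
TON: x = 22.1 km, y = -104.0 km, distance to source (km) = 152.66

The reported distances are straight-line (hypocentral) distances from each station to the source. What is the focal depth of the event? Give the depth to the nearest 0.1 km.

58.5 km

Each station gives a sphere (x−x_i)² + (y−y_i)² + z² = d_i² (stations at z=0).
Subtracting the PFO sphere from RID and HOPS: z² cancels, leaving linear equations in x and y:
-121.4 x + 330.0 y = -2120.92
11.2 x + 287.4 y = 7727.71
Solving: x ≈ 81.886, y ≈ 23.697 km (keep extra digits for the depth step; rounded: 81.9, 23.7).
Then from the PFO sphere: z² = 143.27² − (x − 2.6)² − (y + 80.3)² with x = 81.886, y = 23.697, so z ≈ 58.520 ≈ 58.5 km.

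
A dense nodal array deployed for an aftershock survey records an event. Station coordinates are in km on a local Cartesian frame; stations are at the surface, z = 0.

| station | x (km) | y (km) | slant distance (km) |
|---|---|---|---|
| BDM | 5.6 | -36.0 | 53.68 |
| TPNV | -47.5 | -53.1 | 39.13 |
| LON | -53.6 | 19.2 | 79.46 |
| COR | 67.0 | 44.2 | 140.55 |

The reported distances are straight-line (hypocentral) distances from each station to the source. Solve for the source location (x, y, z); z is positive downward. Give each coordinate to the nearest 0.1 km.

x ≈ -32.4 km, y ≈ -48.5 km, depth ≈ 35.8 km

Each station gives a sphere (x−x_i)² + (y−y_i)² + z² = d_i² (stations at z=0).
Subtracting the BDM sphere from TPNV and LON: z² cancels, leaving linear equations in x and y:
-106.2 x − 34.2 y = 5098.89
-118.4 x + 110.4 y = -1518.11
Solving: x ≈ -32.395, y ≈ -48.494 km (keep extra digits for the depth step; rounded: -32.4, -48.5).
Then from the BDM sphere: z² = 53.68² − (x − 5.6)² − (y + 36.0)² with x = -32.395, y = -48.494, so z ≈ 35.803 ≈ 35.8 km.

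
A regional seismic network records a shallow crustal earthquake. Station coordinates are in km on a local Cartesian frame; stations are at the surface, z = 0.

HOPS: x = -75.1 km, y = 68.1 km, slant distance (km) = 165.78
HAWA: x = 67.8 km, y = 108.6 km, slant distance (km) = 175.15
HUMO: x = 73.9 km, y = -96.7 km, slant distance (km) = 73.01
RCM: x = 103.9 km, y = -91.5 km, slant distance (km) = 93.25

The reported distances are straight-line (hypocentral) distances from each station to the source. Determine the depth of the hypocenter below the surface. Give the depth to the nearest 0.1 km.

38.8 km

Each station gives a sphere (x−x_i)² + (y−y_i)² + z² = d_i² (stations at z=0).
Subtracting the HOPS sphere from HAWA and HUMO: z² cancels, leaving linear equations in x and y:
285.8 x + 81.0 y = 2918.67
298.0 x − 329.6 y = 26687.03
Solving: x ≈ 26.396, y ≈ -57.103 km (keep extra digits for the depth step; rounded: 26.4, -57.1).
Then from the HOPS sphere: z² = 165.78² − (x + 75.1)² − (y − 68.1)² with x = 26.396, y = -57.103, so z ≈ 38.804 ≈ 38.8 km.
Check against RCM (with the unrounded solution): distance 93.25 ≈ 93.25 km. ✓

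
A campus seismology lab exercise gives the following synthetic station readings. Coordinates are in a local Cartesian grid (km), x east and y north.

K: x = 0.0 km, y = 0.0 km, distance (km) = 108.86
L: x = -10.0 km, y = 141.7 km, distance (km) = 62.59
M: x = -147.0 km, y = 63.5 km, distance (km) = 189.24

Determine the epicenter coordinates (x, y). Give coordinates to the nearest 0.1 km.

x ≈ 38.3 km, y ≈ 101.9 km

Circle about each station: x² + y² = 108.86²; (x + 10.0)² + (y − 141.7)² = 62.59²; (x + 147.0)² + (y − 63.5)² = 189.24².
Subtracting pairs of circle equations eliminates x²+y² and gives linear equations (the radical axes):
-20.0 x + 283.4 y = 28111.88
-294.0 x + 127.0 y = 1679.97
Solving the 2×2 system: x ≈ 38.3, y ≈ 101.9 km.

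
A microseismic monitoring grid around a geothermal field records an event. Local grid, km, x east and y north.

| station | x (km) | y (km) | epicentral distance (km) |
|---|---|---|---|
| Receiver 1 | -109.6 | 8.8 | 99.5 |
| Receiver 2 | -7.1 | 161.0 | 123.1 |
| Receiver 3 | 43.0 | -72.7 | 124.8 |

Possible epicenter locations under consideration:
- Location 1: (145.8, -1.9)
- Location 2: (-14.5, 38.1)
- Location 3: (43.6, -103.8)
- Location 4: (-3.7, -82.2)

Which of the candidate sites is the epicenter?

For each candidate, compare |candidate − station| to the reported distance:
Location 1: residuals Receiver 1 156.1, Receiver 2 100.3, Receiver 3 0.0 → max 156.1 km
Location 2: residuals Receiver 1 0.0, Receiver 2 0.0, Receiver 3 0.0 → max 0.0 km
Location 3: residuals Receiver 1 90.6, Receiver 2 146.5, Receiver 3 93.7 → max 146.5 km
Location 4: residuals Receiver 1 40.1, Receiver 2 120.1, Receiver 3 77.1 → max 120.1 km
Only Location 2 has all residuals ≈ 0.

Location 2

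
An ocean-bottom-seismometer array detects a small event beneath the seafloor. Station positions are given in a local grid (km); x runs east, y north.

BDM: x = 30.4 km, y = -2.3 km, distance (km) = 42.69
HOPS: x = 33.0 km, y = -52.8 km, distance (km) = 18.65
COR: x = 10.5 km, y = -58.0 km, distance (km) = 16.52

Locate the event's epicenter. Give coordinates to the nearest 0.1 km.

x ≈ 17.2 km, y ≈ -42.9 km

Circle about each station: (x − 30.4)² + (y + 2.3)² = 42.69²; (x − 33.0)² + (y + 52.8)² = 18.65²; (x − 10.5)² + (y + 58.0)² = 16.52².
Subtracting pairs of circle equations eliminates x²+y² and gives linear equations (the radical axes):
5.2 x − 101.0 y = 4422.00
-39.8 x − 111.4 y = 4094.33
Solving the 2×2 system: x ≈ 17.2, y ≈ -42.9 km.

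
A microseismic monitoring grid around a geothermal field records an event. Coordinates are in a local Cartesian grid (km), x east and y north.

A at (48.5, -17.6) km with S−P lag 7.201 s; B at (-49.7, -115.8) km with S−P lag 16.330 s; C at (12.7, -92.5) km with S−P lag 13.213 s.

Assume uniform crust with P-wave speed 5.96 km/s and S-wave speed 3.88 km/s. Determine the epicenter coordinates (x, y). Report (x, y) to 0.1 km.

Distance from S−P lag: d = Δt · v_P v_S / (v_P − v_S) = Δt · (5.96·3.88)/(5.96−3.88) ≈ 11.1177·Δt.
So d_A = 80.06, d_B = 181.55, d_C = 146.90 km.
Circle about each station: (x − 48.5)² + (y + 17.6)² = 80.06²; (x + 49.7)² + (y + 115.8)² = 181.55²; (x − 12.7)² + (y + 92.5)² = 146.90².
Subtracting the A equation from the B and C equations removes the quadratic terms:
-196.4 x − 196.4 y = -13333.08
-71.6 x − 149.8 y = -9114.48
Solving the 2×2 system: x ≈ 13.5, y ≈ 54.4 km.
Check against A (with the unrounded x, y): √((x − 48.5)²+(y + 17.6)²) = 80.06 ≈ 80.06 km. ✓

13.5 km east, 54.4 km north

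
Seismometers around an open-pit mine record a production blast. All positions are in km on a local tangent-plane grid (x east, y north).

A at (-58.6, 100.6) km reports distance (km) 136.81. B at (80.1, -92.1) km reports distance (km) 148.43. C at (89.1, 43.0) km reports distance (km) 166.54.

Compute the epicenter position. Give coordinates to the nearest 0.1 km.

Circle about each station: (x + 58.6)² + (y − 100.6)² = 136.81²; (x − 80.1)² + (y + 92.1)² = 148.43²; (x − 89.1)² + (y − 43.0)² = 166.54².
Subtracting pairs of circle equations eliminates x²+y² and gives linear equations (the radical axes):
277.4 x − 385.4 y = -1970.39
295.4 x − 115.2 y = -12785.11
Solving the 2×2 system: x ≈ -57.4, y ≈ -36.2 km.

-57.4 km east, -36.2 km north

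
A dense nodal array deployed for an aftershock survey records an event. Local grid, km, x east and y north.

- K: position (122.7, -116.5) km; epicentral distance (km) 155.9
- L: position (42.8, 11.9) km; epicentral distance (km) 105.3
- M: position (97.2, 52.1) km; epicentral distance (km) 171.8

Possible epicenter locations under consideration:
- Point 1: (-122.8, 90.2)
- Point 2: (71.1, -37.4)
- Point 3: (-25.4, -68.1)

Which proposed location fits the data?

Point 3

For each candidate, compare |candidate − station| to the reported distance:
Point 1: residuals K 165.0, L 77.9, M 51.5 → max 165.0 km
Point 2: residuals K 61.5, L 48.5, M 78.6 → max 78.6 km
Point 3: residuals K 0.1, L 0.2, M 0.1 → max 0.2 km
Only Point 3 has all residuals ≈ 0.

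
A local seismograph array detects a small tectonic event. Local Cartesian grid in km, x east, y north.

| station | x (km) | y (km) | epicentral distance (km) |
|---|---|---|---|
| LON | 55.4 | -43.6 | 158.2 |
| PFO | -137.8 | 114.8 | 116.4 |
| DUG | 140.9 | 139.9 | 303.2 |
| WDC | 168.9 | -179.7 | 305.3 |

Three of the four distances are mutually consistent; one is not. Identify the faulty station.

PFO

Solve using three stations at a time. Using LON, DUG, WDC (subtract circle equations pairwise → linear system) gives (x, y) ≈ (-102.9, -40.5).
Distances from that point to each station vs reported:
  LON: calculated 158.3 vs reported 158.2 → residual 0.1 km
  PFO: calculated 159.2 vs reported 116.4 → residual 42.8 km
  DUG: calculated 303.3 vs reported 303.2 → residual 0.1 km
  WDC: calculated 305.4 vs reported 305.3 → residual 0.1 km
LON, DUG, WDC are mutually consistent (residuals ≈ 0); PFO is off by 42.8 km.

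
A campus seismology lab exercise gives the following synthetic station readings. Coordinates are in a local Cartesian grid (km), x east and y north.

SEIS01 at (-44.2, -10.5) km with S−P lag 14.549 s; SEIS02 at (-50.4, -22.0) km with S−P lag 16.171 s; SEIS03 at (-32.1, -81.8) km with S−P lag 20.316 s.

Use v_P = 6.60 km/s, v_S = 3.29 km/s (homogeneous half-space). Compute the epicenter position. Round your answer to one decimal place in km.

43.0 km east, 28.3 km north

Distance from S−P lag: d = Δt · v_P v_S / (v_P − v_S) = Δt · (6.60·3.29)/(6.60−3.29) ≈ 6.5601·Δt.
So d_SEIS01 = 95.44, d_SEIS02 = 106.08, d_SEIS03 = 133.28 km.
Circle about each station: (x + 44.2)² + (y + 10.5)² = 95.44²; (x + 50.4)² + (y + 22.0)² = 106.08²; (x + 32.1)² + (y + 81.8)² = 133.28².
Subtracting the SEIS01 equation from the SEIS02 and SEIS03 equations removes the quadratic terms:
-12.4 x − 23.0 y = -1183.90
24.2 x − 142.6 y = -2997.00
Solving the 2×2 system: x ≈ 43.0, y ≈ 28.3 km.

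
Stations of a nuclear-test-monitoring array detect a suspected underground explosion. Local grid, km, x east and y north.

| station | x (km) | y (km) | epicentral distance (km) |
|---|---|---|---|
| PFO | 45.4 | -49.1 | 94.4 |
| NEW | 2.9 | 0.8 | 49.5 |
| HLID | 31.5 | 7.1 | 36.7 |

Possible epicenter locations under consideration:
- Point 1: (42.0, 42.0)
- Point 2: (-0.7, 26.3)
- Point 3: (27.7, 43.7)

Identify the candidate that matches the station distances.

Point 3

For each candidate, compare |candidate − station| to the reported distance:
Point 1: residuals PFO 3.2, NEW 7.3, HLID 0.3 → max 7.3 km
Point 2: residuals PFO 6.0, NEW 23.7, HLID 0.8 → max 23.7 km
Point 3: residuals PFO 0.1, NEW 0.1, HLID 0.1 → max 0.1 km
Only Point 3 has all residuals ≈ 0.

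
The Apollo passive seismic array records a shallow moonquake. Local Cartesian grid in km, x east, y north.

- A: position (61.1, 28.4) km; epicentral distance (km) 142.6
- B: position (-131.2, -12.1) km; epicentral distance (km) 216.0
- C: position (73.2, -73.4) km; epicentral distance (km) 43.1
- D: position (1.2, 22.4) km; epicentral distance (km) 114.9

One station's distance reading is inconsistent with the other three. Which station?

Solve using three stations at a time. Using A, B, C (subtract circle equations pairwise → linear system) gives (x, y) ≈ (59.2, -114.2).
Distances from that point to each station vs reported:
  A: calculated 142.6 vs reported 142.6 → residual 0.0 km
  B: calculated 216.0 vs reported 216.0 → residual 0.0 km
  C: calculated 43.2 vs reported 43.1 → residual 0.1 km
  D: calculated 148.4 vs reported 114.9 → residual 33.5 km
A, B, C are mutually consistent (residuals ≈ 0); D is off by 33.5 km.

D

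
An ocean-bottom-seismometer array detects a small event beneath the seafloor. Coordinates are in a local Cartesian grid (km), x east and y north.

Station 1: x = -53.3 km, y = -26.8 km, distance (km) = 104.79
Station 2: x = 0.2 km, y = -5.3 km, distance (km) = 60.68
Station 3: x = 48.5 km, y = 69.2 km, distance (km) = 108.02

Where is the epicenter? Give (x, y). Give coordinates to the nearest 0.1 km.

x ≈ 50.8 km, y ≈ -38.8 km

Circle about each station: (x + 53.3)² + (y + 26.8)² = 104.79²; (x − 0.2)² + (y + 5.3)² = 60.68²; (x − 48.5)² + (y − 69.2)² = 108.02².
Subtracting the Station 1 equation from the Station 2 and Station 3 equations removes the quadratic terms:
107.0 x + 43.0 y = 3767.88
203.6 x + 192.0 y = 2894.38
Solving the 2×2 system: x ≈ 50.8, y ≈ -38.8 km.
Check against Station 1 (with the unrounded x, y): √((x + 53.3)²+(y + 26.8)²) = 104.80 ≈ 104.79 km. ✓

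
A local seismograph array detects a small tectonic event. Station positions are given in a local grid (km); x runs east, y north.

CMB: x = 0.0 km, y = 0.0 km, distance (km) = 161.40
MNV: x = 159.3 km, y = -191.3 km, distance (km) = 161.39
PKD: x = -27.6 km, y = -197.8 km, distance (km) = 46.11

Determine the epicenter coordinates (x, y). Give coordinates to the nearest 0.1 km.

x ≈ 0.7 km, y ≈ -161.4 km

Circle about each station: x² + y² = 161.40²; (x − 159.3)² + (y + 191.3)² = 161.39²; (x + 27.6)² + (y + 197.8)² = 46.11².
Subtracting the CMB equation from the MNV and PKD equations removes the quadratic terms:
318.6 x − 382.6 y = 61975.41
-55.2 x − 395.6 y = 63810.43
Solving the 2×2 system: x ≈ 0.7, y ≈ -161.4 km.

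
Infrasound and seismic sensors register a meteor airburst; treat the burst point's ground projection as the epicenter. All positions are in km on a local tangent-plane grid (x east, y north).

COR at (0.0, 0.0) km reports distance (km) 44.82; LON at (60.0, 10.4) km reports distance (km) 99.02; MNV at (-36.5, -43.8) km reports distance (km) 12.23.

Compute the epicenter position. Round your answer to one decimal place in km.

Circle about each station: x² + y² = 44.82²; (x − 60.0)² + (y − 10.4)² = 99.02²; (x + 36.5)² + (y + 43.8)² = 12.23².
Subtracting pairs of circle equations eliminates x²+y² and gives linear equations (the radical axes):
120.0 x + 20.8 y = -4087.97
-73.0 x − 87.6 y = 5109.95
Solving the 2×2 system: x ≈ -28.0, y ≈ -35.0 km.

-28.0 km east, -35.0 km north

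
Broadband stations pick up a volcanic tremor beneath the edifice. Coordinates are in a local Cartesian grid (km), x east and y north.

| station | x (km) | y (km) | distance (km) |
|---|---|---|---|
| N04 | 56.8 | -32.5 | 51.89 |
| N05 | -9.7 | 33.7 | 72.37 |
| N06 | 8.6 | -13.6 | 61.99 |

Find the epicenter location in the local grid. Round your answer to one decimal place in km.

Circle about each station: (x − 56.8)² + (y + 32.5)² = 51.89²; (x + 9.7)² + (y − 33.7)² = 72.37²; (x − 8.6)² + (y + 13.6)² = 61.99².
Subtracting pairs of circle equations eliminates x²+y² and gives linear equations (the radical axes):
-133.0 x + 132.4 y = -5597.55
-96.4 x + 37.8 y = -5173.76
Solving the 2×2 system: x ≈ 61.2, y ≈ 19.2 km.

61.2 km east, 19.2 km north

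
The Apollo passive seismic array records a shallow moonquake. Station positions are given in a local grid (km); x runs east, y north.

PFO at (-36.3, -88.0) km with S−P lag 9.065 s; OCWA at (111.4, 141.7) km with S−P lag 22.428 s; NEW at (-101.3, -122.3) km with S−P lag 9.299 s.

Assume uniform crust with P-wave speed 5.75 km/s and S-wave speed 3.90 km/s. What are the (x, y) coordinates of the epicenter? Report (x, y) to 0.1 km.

Distance from S−P lag: d = Δt · v_P v_S / (v_P − v_S) = Δt · (5.75·3.90)/(5.75−3.90) ≈ 12.1216·Δt.
So d_PFO = 109.88, d_OCWA = 271.86, d_NEW = 112.72 km.
Circle about each station: (x + 36.3)² + (y + 88.0)² = 109.88²; (x − 111.4)² + (y − 141.7)² = 271.86²; (x + 101.3)² + (y + 122.3)² = 112.72².
Subtracting pairs of circle equations eliminates x²+y² and gives linear equations (the radical axes):
295.4 x + 459.4 y = -38407.09
-130.0 x − 68.6 y = 15525.11
Solving the 2×2 system: x ≈ -114.0, y ≈ -10.3 km.

-114.0 km east, -10.3 km north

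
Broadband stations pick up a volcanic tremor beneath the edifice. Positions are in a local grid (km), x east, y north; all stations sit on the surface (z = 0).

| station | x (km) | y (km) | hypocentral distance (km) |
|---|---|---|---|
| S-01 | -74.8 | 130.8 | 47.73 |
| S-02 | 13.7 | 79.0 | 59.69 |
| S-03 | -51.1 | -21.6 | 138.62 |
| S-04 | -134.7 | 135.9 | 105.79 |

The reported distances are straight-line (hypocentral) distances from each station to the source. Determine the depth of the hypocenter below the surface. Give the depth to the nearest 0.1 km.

depth ≈ 13.7 km

Each station gives a sphere (x−x_i)² + (y−y_i)² + z² = d_i² (stations at z=0).
Subtracting the S-01 sphere from S-02 and S-03: z² cancels, leaving linear equations in x and y:
177.0 x − 103.6 y = -17559.73
47.4 x − 304.8 y = -36563.26
Solving: x ≈ -31.898, y ≈ 114.998 km (keep extra digits for the depth step; rounded: -31.9, 115.0).
Then from the S-01 sphere: z² = 47.73² − (x + 74.8)² − (y − 130.8)² with x = -31.898, y = 114.998, so z ≈ 13.706 ≈ 13.7 km.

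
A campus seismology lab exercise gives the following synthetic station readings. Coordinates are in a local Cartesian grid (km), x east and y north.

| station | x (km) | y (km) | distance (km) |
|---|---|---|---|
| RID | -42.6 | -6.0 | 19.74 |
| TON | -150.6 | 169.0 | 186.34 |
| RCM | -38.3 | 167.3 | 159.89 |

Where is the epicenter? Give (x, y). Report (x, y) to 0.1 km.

Circle about each station: (x + 42.6)² + (y + 6.0)² = 19.74²; (x + 150.6)² + (y − 169.0)² = 186.34²; (x + 38.3)² + (y − 167.3)² = 159.89².
Subtracting pairs of circle equations eliminates x²+y² and gives linear equations (the radical axes):
-216.0 x + 350.0 y = 15057.67
8.6 x + 346.6 y = 2430.28
Solving the 2×2 system: x ≈ -56.1, y ≈ 8.4 km.

-56.1 km east, 8.4 km north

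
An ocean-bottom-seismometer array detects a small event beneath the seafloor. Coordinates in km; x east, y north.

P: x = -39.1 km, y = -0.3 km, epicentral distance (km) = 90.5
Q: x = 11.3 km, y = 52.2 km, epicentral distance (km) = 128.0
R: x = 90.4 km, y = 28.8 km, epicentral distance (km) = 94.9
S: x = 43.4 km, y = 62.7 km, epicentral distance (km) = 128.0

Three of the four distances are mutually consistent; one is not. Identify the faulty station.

Solve using three stations at a time. Using Q, R, S (subtract circle equations pairwise → linear system) gives (x, y) ≈ (66.8, -63.2).
Distances from that point to each station vs reported:
  P: calculated 123.2 vs reported 90.5 → residual 32.7 km
  Q: calculated 128.1 vs reported 128.0 → residual 0.1 km
  R: calculated 95.0 vs reported 94.9 → residual 0.1 km
  S: calculated 128.1 vs reported 128.0 → residual 0.1 km
Q, R, S are mutually consistent (residuals ≈ 0); P is off by 32.7 km.

P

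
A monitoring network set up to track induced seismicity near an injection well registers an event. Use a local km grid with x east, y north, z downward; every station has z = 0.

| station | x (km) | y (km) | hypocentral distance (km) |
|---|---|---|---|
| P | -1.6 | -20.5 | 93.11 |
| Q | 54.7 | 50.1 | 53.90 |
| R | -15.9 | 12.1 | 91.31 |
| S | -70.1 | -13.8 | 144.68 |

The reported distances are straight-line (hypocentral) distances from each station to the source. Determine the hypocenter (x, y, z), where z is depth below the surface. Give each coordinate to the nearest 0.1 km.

Each station gives a sphere (x−x_i)² + (y−y_i)² + z² = d_i² (stations at z=0).
Subtracting the P sphere from Q and R: z² cancels, leaving linear equations in x and y:
112.6 x + 141.2 y = 10843.55
-28.6 x + 65.2 y = 308.37
Solving: x ≈ 58.301, y ≈ 30.303 km (keep extra digits for the depth step; rounded: 58.3, 30.3).
Then from the P sphere: z² = 93.11² − (x + 1.6)² − (y + 20.5)² with x = 58.301, y = 30.303, so z ≈ 50.004 ≈ 50.0 km.
Check against S (with the unrounded solution): distance 144.68 ≈ 144.68 km. ✓

(58.3, 30.3, 50.0)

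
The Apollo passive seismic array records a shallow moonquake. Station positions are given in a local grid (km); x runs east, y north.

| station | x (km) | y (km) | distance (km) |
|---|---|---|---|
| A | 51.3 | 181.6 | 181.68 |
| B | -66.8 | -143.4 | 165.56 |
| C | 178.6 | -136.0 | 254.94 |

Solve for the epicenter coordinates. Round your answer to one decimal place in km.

Circle about each station: (x − 51.3)² + (y − 181.6)² = 181.68²; (x + 66.8)² + (y + 143.4)² = 165.56²; (x − 178.6)² + (y + 136.0)² = 254.94².
Subtracting the A equation from the B and C equations removes the quadratic terms:
-236.2 x − 650.0 y = -4986.94
254.6 x − 635.2 y = -17203.07
Solving the 2×2 system: x ≈ -25.4, y ≈ 16.9 km.
Check against A (with the unrounded x, y): √((x − 51.3)²+(y − 181.6)²) = 181.68 ≈ 181.68 km. ✓

x ≈ -25.4 km, y ≈ 16.9 km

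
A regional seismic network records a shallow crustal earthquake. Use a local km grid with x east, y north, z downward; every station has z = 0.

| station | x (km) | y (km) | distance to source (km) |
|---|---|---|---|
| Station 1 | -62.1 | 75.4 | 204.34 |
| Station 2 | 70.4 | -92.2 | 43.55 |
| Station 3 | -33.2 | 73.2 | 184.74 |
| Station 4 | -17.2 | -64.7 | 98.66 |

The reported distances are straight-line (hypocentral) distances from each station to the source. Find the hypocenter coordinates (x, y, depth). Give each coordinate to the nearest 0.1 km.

(73.1, -72.8, 38.9)

Each station gives a sphere (x−x_i)² + (y−y_i)² + z² = d_i² (stations at z=0).
Subtracting the Station 1 sphere from Station 2 and Station 3: z² cancels, leaving linear equations in x and y:
265.0 x − 335.2 y = 43773.66
57.8 x − 4.4 y = 4544.88
Solving: x ≈ 73.089, y ≈ -72.808 km (keep extra digits for the depth step; rounded: 73.1, -72.8).
Then from the Station 1 sphere: z² = 204.34² − (x + 62.1)² − (y − 75.4)² with x = 73.089, y = -72.808, so z ≈ 38.899 ≈ 38.9 km.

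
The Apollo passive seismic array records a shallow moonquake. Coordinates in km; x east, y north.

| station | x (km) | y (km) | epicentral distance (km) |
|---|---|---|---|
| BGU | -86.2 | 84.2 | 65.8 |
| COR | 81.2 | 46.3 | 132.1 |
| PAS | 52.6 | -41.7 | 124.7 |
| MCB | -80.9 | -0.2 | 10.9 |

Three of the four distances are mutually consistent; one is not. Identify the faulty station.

Solve using three stations at a time. Using BGU, COR, PAS (subtract circle equations pairwise → linear system) gives (x, y) ≈ (-49.8, 29.4).
Distances from that point to each station vs reported:
  BGU: calculated 65.8 vs reported 65.8 → residual 0.0 km
  COR: calculated 132.1 vs reported 132.1 → residual 0.0 km
  PAS: calculated 124.7 vs reported 124.7 → residual 0.0 km
  MCB: calculated 43.0 vs reported 10.9 → residual 32.1 km
BGU, COR, PAS are mutually consistent (residuals ≈ 0); MCB is off by 32.1 km.

MCB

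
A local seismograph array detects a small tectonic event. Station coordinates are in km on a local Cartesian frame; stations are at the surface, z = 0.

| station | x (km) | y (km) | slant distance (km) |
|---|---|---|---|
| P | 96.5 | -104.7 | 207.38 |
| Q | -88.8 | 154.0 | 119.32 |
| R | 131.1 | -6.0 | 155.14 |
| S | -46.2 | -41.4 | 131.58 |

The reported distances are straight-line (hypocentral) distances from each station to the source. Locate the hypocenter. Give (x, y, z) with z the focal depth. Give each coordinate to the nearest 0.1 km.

Each station gives a sphere (x−x_i)² + (y−y_i)² + z² = d_i² (stations at z=0).
Subtracting the P sphere from Q and R: z² cancels, leaving linear equations in x and y:
-370.6 x + 517.4 y = 40096.30
69.2 x + 197.4 y = 15886.91
Solving: x ≈ 2.798, y ≈ 79.500 km (keep extra digits for the depth step; rounded: 2.8, 79.5).
Then from the P sphere: z² = 207.38² − (x − 96.5)² − (y + 104.7)² with x = 2.798, y = 79.500, so z ≈ 17.227 ≈ 17.2 km.

x ≈ 2.8 km, y ≈ 79.5 km, depth ≈ 17.2 km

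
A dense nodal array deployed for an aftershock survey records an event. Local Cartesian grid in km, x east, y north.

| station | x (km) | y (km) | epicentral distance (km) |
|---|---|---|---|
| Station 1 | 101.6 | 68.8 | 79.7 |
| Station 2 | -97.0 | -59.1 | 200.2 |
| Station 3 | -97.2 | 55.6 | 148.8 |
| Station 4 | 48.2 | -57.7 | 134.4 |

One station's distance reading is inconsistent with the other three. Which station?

Solve using three stations at a time. Using Station 2, Station 3, Station 4 (subtract circle equations pairwise → linear system) gives (x, y) ≈ (50.1, 76.7).
Distances from that point to each station vs reported:
  Station 1: calculated 52.1 vs reported 79.7 → residual 27.6 km
  Station 2: calculated 200.2 vs reported 200.2 → residual 0.0 km
  Station 3: calculated 148.8 vs reported 148.8 → residual 0.0 km
  Station 4: calculated 134.4 vs reported 134.4 → residual 0.0 km
Station 2, Station 3, Station 4 are mutually consistent (residuals ≈ 0); Station 1 is off by 27.6 km.

Station 1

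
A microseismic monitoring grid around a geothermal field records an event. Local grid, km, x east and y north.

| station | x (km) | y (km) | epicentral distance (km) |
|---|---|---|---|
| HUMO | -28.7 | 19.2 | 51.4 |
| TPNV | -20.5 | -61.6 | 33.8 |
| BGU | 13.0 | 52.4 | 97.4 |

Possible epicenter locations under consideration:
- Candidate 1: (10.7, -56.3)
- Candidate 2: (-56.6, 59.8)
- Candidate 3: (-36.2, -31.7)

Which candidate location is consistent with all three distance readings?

For each candidate, compare |candidate − station| to the reported distance:
Candidate 1: residuals HUMO 33.8, TPNV 2.2, BGU 11.3 → max 33.8 km
Candidate 2: residuals HUMO 2.1, TPNV 92.9, BGU 27.4 → max 92.9 km
Candidate 3: residuals HUMO 0.0, TPNV 0.0, BGU 0.0 → max 0.0 km
Only Candidate 3 has all residuals ≈ 0.

Candidate 3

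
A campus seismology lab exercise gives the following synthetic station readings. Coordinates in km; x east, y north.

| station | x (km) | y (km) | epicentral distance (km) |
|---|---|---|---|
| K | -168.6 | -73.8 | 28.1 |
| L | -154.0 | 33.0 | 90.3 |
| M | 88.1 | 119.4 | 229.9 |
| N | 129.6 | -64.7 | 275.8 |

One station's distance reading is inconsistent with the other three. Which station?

Solve using three stations at a time. Using K, L, N (subtract circle equations pairwise → linear system) gives (x, y) ≈ (-146.1, -57.0).
Distances from that point to each station vs reported:
  K: calculated 28.1 vs reported 28.1 → residual 0.0 km
  L: calculated 90.3 vs reported 90.3 → residual 0.0 km
  M: calculated 293.2 vs reported 229.9 → residual 63.3 km
  N: calculated 275.8 vs reported 275.8 → residual 0.0 km
K, L, N are mutually consistent (residuals ≈ 0); M is off by 63.3 km.

M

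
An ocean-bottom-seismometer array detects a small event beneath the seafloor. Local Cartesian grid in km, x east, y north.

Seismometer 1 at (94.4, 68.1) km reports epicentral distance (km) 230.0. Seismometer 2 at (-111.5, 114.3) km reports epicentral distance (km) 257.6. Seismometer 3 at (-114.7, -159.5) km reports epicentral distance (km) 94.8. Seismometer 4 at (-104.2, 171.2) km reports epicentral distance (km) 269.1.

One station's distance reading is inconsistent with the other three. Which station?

Seismometer 4

Solve using three stations at a time. Using Seismometer 1, Seismometer 2, Seismometer 3 (subtract circle equations pairwise → linear system) gives (x, y) ≈ (-25.1, -128.4).
Distances from that point to each station vs reported:
  Seismometer 1: calculated 230.0 vs reported 230.0 → residual 0.0 km
  Seismometer 2: calculated 257.6 vs reported 257.6 → residual 0.0 km
  Seismometer 3: calculated 94.8 vs reported 94.8 → residual 0.0 km
  Seismometer 4: calculated 309.9 vs reported 269.1 → residual 40.8 km
Seismometer 1, Seismometer 2, Seismometer 3 are mutually consistent (residuals ≈ 0); Seismometer 4 is off by 40.8 km.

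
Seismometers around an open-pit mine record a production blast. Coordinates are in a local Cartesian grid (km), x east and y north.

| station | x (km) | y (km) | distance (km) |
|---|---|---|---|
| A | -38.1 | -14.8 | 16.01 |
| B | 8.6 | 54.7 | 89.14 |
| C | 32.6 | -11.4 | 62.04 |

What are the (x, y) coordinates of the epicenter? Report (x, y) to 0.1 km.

(-27.5, -26.8)

Circle about each station: (x + 38.1)² + (y + 14.8)² = 16.01²; (x − 8.6)² + (y − 54.7)² = 89.14²; (x − 32.6)² + (y + 11.4)² = 62.04².
Subtracting the A equation from the B and C equations removes the quadratic terms:
93.4 x + 139.0 y = -6294.22
141.4 x + 6.8 y = -4070.57
Solving the 2×2 system: x ≈ -27.5, y ≈ -26.8 km.
Check against A (with the unrounded x, y): √((x + 38.1)²+(y + 14.8)²) = 16.02 ≈ 16.01 km. ✓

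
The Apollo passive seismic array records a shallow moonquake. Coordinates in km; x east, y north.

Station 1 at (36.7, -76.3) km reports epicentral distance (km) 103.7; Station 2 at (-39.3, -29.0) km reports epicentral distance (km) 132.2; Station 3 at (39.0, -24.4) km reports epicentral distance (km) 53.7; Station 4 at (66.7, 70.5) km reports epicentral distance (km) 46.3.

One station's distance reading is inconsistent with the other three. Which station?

Station 2

Solve using three stations at a time. Using Station 1, Station 3, Station 4 (subtract circle equations pairwise → linear system) gives (x, y) ≈ (61.5, 24.4).
Distances from that point to each station vs reported:
  Station 1: calculated 103.7 vs reported 103.7 → residual 0.0 km
  Station 2: calculated 114.1 vs reported 132.2 → residual 18.1 km
  Station 3: calculated 53.8 vs reported 53.7 → residual 0.1 km
  Station 4: calculated 46.4 vs reported 46.3 → residual 0.1 km
Station 1, Station 3, Station 4 are mutually consistent (residuals ≈ 0); Station 2 is off by 18.1 km.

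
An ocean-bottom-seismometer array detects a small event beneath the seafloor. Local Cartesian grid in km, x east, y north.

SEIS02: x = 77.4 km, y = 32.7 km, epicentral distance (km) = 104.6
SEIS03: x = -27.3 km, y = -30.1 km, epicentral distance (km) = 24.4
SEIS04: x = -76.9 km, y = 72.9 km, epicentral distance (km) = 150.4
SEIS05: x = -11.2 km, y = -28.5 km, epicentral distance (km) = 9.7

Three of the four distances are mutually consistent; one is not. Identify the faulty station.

Solve using three stations at a time. Using SEIS02, SEIS03, SEIS05 (subtract circle equations pairwise → linear system) gives (x, y) ≈ (-3.2, -33.9).
Distances from that point to each station vs reported:
  SEIS02: calculated 104.6 vs reported 104.6 → residual 0.0 km
  SEIS03: calculated 24.4 vs reported 24.4 → residual 0.0 km
  SEIS04: calculated 129.8 vs reported 150.4 → residual 20.6 km
  SEIS05: calculated 9.7 vs reported 9.7 → residual 0.0 km
SEIS02, SEIS03, SEIS05 are mutually consistent (residuals ≈ 0); SEIS04 is off by 20.6 km.

SEIS04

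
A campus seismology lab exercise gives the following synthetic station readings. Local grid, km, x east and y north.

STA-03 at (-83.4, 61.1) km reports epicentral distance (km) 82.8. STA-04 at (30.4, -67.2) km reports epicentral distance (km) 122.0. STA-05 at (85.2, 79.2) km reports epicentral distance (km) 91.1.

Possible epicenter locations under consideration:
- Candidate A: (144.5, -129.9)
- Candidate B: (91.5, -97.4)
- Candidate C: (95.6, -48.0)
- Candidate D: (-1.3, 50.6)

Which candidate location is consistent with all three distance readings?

Candidate D

For each candidate, compare |candidate − station| to the reported distance:
Candidate A: residuals STA-03 214.6, STA-04 8.2, STA-05 126.2 → max 214.6 km
Candidate B: residuals STA-03 153.2, STA-04 53.8, STA-05 85.6 → max 153.2 km
Candidate C: residuals STA-03 126.8, STA-04 54.0, STA-05 36.5 → max 126.8 km
Candidate D: residuals STA-03 0.0, STA-04 0.0, STA-05 0.0 → max 0.0 km
Only Candidate D has all residuals ≈ 0.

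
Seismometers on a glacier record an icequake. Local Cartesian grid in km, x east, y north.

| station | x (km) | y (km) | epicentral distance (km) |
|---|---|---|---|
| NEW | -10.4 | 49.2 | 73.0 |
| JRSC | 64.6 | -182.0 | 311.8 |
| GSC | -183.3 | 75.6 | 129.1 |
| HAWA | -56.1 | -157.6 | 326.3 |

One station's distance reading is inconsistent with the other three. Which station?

HAWA

Solve using three stations at a time. Using NEW, JRSC, GSC (subtract circle equations pairwise → linear system) gives (x, y) ≈ (-57.6, 104.9).
Distances from that point to each station vs reported:
  NEW: calculated 73.0 vs reported 73.0 → residual 0.0 km
  JRSC: calculated 311.8 vs reported 311.8 → residual 0.0 km
  GSC: calculated 129.1 vs reported 129.1 → residual 0.0 km
  HAWA: calculated 262.5 vs reported 326.3 → residual 63.8 km
NEW, JRSC, GSC are mutually consistent (residuals ≈ 0); HAWA is off by 63.8 km.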